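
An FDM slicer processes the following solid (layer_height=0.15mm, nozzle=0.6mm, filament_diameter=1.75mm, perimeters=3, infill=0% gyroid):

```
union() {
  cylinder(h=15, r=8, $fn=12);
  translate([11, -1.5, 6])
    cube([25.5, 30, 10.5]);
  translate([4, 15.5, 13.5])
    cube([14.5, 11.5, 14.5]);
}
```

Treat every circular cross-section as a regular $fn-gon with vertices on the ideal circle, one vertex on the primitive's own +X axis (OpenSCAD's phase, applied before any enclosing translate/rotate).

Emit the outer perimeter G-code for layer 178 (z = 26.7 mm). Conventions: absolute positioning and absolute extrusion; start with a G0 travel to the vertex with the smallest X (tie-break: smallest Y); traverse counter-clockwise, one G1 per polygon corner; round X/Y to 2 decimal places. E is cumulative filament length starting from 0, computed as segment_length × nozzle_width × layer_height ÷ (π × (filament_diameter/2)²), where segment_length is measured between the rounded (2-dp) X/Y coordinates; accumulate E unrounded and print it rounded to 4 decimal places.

At z = 26.7 mm: the cylinder does not reach this height (z outside [0, 15]); the cube at (11, -1.5) is absent (z outside [6, 16.5]); the 14.5×11.5 cube at (4, 15.5) contributes its full rectangle; Combining (union): only the 14.5×11.5 cube at (4, 15.5) is present, so the union is just that shape — 1 connected region. The outline is a single polygon with 4 vertices. Extrusion per mm of travel: 0.6 × 0.15 / (π × 0.875²) = 0.037418. Accumulating E over each segment gives final E = 1.9457.

G0 X4.00 Y15.50 Z26.70
G1 X18.50 Y15.50 E0.5426
G1 X18.50 Y27.00 E0.9729
G1 X4.00 Y27.00 E1.5154
G1 X4.00 Y15.50 E1.9457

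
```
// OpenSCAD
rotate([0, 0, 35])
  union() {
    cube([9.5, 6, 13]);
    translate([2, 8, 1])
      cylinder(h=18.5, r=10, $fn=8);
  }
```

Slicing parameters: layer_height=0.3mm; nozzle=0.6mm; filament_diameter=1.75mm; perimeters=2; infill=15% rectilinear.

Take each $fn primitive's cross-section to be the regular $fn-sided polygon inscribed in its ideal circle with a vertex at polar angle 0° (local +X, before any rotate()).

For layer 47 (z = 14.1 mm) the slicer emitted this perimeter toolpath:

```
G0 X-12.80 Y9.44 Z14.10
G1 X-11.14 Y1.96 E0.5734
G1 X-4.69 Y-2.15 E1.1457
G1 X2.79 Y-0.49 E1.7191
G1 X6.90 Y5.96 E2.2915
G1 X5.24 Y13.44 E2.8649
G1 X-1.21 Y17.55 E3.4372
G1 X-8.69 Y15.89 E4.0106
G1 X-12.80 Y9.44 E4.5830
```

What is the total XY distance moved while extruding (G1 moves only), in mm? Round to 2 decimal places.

61.24 mm

Sum the Euclidean lengths of each G1 segment: total = 61.24 mm.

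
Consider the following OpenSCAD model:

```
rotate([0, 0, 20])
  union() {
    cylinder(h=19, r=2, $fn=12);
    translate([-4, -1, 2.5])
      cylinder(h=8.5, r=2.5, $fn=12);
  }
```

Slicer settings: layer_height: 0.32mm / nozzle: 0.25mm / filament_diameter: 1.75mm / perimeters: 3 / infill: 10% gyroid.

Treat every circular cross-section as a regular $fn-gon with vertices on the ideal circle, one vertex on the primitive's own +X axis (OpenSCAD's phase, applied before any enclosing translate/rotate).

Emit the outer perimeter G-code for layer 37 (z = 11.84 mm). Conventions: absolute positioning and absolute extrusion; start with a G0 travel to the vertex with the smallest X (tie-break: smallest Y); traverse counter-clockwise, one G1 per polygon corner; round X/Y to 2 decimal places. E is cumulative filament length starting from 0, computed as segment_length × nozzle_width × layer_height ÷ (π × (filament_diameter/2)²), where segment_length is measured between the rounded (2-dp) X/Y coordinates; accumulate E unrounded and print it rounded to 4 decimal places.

G0 X-1.97 Y0.35 Z11.84
G1 X-1.88 Y-0.68 E0.0344
G1 X-1.29 Y-1.53 E0.0688
G1 X-0.35 Y-1.97 E0.1033
G1 X0.68 Y-1.88 E0.1377
G1 X1.53 Y-1.29 E0.1721
G1 X1.97 Y-0.35 E0.2066
G1 X1.88 Y0.68 E0.2410
G1 X1.29 Y1.53 E0.2754
G1 X0.35 Y1.97 E0.3100
G1 X-0.68 Y1.88 E0.3444
G1 X-1.53 Y1.29 E0.3788
G1 X-1.97 Y0.35 E0.4133

At z = 11.84 mm: the r=2 cylinder contributes a regular 12-gon of circumradius 2; the cylinder at (-4, -1) is not intersected at this z (z outside [2.5, 11]); Taking the union: only the r=2 cylinder is present, so the union is just that shape — 1 connected region; (rotated 20° about Z; rotation is an isometry so areas/perimeters/island counts are preserved). The outline is a single polygon with 12 vertices. Extrusion per mm of travel: 0.25 × 0.32 / (π × 0.875²) = 0.033260. Accumulating E over each segment gives final E = 0.4133.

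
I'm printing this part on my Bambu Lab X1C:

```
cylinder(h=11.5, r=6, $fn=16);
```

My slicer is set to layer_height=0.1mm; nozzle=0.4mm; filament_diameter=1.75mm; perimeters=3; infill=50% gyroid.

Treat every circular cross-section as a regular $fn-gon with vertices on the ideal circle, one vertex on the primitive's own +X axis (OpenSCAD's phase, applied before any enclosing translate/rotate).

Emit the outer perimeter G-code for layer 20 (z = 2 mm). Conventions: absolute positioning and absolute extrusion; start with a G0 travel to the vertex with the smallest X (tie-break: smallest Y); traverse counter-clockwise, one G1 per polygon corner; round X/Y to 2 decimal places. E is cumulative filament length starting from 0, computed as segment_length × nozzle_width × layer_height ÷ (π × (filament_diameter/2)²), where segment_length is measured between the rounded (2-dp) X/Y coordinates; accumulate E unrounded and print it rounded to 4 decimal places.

G0 X-6.00 Y0.00 Z2.00
G1 X-5.54 Y-2.30 E0.0390
G1 X-4.24 Y-4.24 E0.0778
G1 X-2.30 Y-5.54 E0.1167
G1 X0.00 Y-6.00 E0.1557
G1 X2.30 Y-5.54 E0.1947
G1 X4.24 Y-4.24 E0.2335
G1 X5.54 Y-2.30 E0.2724
G1 X6.00 Y0.00 E0.3114
G1 X5.54 Y2.30 E0.3504
G1 X4.24 Y4.24 E0.3892
G1 X2.30 Y5.54 E0.4280
G1 X0.00 Y6.00 E0.4671
G1 X-2.30 Y5.54 E0.5061
G1 X-4.24 Y4.24 E0.5449
G1 X-5.54 Y2.30 E0.5837
G1 X-6.00 Y0.00 E0.6227

At z = 2 mm: the r=6 cylinder gives a regular 16-gon of circumradius 6 (constant along its height). The outline is a single polygon with 16 vertices. Extrusion per mm of travel: 0.4 × 0.1 / (π × 0.875²) = 0.016630. Accumulating E over each segment gives final E = 0.6227.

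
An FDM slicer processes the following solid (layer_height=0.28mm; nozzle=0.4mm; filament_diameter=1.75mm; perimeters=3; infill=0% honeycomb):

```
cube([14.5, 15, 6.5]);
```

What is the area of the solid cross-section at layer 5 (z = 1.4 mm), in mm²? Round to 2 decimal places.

At z = 1.4 mm: the 14.5×15 cube contributes its full rectangle (area 217.50 mm²). Overall, the cross-section is a single solid region. Net area = 217.50 mm².

217.50 mm²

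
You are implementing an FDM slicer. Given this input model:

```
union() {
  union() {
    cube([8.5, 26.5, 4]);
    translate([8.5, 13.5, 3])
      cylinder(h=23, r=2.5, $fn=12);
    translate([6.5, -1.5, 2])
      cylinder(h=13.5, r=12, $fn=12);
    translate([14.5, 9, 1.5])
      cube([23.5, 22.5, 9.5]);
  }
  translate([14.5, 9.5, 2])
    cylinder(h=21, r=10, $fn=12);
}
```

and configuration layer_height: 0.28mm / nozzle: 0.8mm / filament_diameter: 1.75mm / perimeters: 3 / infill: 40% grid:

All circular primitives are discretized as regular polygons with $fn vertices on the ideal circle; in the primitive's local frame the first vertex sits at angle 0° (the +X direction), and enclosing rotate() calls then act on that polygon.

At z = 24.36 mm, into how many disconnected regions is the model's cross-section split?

At z = 24.36 mm: the cube is not intersected at this z (z outside [0, 4]); the r=2.5 cylinder at (8.5, 13.5) contributes a regular 12-gon of circumradius 2.5; the cylinder at (6.5, -1.5) does not reach this height (z outside [2, 15.5]); the cube at (14.5, 9) does not reach this height (z outside [1.5, 11]); Taking the union: only the r=2.5 cylinder at (8.5, 13.5) is present, so the union is just that shape — 1 connected region; the cylinder at (14.5, 9.5) does not reach this height (z outside [2, 23]); Merging all regions: only the result so far is present, so the union is just that shape — 1 connected region. The result has 1 disconnected region.

1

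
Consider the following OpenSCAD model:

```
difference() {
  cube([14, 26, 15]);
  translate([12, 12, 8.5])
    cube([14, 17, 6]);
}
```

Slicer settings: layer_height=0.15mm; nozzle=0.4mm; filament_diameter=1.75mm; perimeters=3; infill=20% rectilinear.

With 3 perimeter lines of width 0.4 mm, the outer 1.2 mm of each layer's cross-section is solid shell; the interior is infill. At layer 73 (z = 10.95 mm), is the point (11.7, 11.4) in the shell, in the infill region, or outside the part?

At z = 10.95 mm: the cube (footprint 14×26) is included at this height; the cube at (12, 12) is present — its section is the full 14×17 rectangle; Taking the first minus the rest: starting from the 14×26 cube, the 14×17 cube at (12, 12) partially overlaps it — only the 28.00 mm² overlap (of its 238.00 mm²) is removed, clipping the outline — 1 connected region. Overall, the cross-section is a single solid region. The nearest boundary edge runs (12.00, 26.00)→(12.00, 12.00); distance from the point to it = 0.67 mm. The point is inside the cross-section, 0.67 mm from the nearest boundary — within the 1.2 mm shell band (3 × 0.4).

shell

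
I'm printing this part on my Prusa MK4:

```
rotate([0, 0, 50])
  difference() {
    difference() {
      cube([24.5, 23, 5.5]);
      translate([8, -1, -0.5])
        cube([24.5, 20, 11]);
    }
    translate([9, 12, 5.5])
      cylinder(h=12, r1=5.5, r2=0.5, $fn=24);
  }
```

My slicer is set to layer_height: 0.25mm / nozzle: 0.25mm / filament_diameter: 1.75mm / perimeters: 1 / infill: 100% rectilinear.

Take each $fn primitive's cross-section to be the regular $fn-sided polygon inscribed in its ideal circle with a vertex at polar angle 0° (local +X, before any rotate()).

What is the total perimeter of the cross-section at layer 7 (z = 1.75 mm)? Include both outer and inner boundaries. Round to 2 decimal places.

At z = 1.75 mm: the cube is present — its section is the full 24.5×23 rectangle (perimeter 95.00 mm); the cube at (8, -1) (footprint 24.5×20) is included at this height (perimeter 89.00 mm); After the difference (first − rest): starting from the 24.5×23 cube, the 24.5×20 cube at (8, -1) partially overlaps it — only the 313.50 mm² overlap (of its 490.00 mm²) is removed, clipping the outline — boundary = 95.00 mm; the cone at (9, 12) does not reach this height (z outside [5.5, 17.5]); Taking the first minus the rest: none of the subtracted shapes is present at this height, so the result so far is unchanged — boundary = 95.00 mm; (whole slice rotated 50° about Z — lengths, areas and connectivity unchanged). Overall, the cross-section is a single solid region. Total boundary length (outer) = 95.00 mm.

95.00 mm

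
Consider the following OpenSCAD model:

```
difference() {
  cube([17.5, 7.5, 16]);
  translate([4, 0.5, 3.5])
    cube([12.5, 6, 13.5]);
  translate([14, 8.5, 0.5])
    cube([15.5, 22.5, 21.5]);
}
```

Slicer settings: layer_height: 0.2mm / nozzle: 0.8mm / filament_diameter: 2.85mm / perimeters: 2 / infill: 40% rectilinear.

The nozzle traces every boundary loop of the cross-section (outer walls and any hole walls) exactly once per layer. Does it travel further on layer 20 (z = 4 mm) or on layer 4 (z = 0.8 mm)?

Layer 20 (z = 4): the cube is present — its section is the full 17.5×7.5 rectangle (perimeter 50.00 mm); the cube at (4, 0.5) is present — its section is the full 12.5×6 rectangle (perimeter 37.00 mm); the 15.5×22.5 cube at (14, 8.5) contributes its full rectangle (perimeter 76.00 mm); After the difference (first − rest): starting from the 17.5×7.5 cube, the 12.5×6 cube at (4, 0.5) lies wholly inside it (removes its full 75.00 mm² and its 37.00 mm outline becomes a hole wall); the 15.5×22.5 cube at (14, 8.5) misses the remaining region (no effect) — boundary (outer + 1 inner loop) = 87.00 mm. So its perimeter = 87.00 mm. Layer 4 (z = 0.8): the cube is present — its section is the full 17.5×7.5 rectangle (perimeter 50.00 mm); the cube at (4, 0.5) is not intersected at this z (z outside [3.5, 17]); the cube at (14, 8.5) is present — its section is the full 15.5×22.5 rectangle (perimeter 76.00 mm); Subtracting the remaining from the first: starting from the 17.5×7.5 cube, the 15.5×22.5 cube at (14, 8.5) misses the remaining region (no effect) — boundary = 50.00 mm. So its perimeter = 50.00 mm. Layer 20 is larger (87.00 vs 50.00 mm).

layer 20 (z = 4 mm)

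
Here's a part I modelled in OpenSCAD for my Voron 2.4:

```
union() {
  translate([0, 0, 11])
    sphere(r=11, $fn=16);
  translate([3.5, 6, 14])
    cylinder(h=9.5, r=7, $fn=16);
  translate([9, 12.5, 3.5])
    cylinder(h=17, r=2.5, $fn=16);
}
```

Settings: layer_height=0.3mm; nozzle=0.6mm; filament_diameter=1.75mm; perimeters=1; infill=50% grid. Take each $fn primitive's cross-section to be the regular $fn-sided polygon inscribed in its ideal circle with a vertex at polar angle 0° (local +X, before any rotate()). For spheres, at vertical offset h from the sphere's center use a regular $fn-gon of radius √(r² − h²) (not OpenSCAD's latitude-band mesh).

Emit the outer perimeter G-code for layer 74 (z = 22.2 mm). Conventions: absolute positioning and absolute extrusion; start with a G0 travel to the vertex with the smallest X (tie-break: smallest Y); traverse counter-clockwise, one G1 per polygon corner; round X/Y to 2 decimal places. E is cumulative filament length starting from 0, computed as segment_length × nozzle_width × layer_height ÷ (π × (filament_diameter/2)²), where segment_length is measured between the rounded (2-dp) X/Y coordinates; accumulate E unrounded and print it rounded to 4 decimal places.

G0 X-3.50 Y6.00 Z22.20
G1 X-2.97 Y3.32 E0.2044
G1 X-1.45 Y1.05 E0.4089
G1 X0.82 Y-0.47 E0.6133
G1 X3.50 Y-1.00 E0.8178
G1 X6.18 Y-0.47 E1.0222
G1 X8.45 Y1.05 E1.2267
G1 X9.97 Y3.32 E1.4311
G1 X10.50 Y6.00 E1.6355
G1 X9.97 Y8.68 E1.8400
G1 X8.45 Y10.95 E2.0444
G1 X6.18 Y12.47 E2.2489
G1 X3.50 Y13.00 E2.4533
G1 X0.82 Y12.47 E2.6578
G1 X-1.45 Y10.95 E2.8622
G1 X-2.97 Y8.68 E3.0666
G1 X-3.50 Y6.00 E3.2711

At z = 22.2 mm: the sphere is absent (|z−center|=11.200 > r=11); the r=7 cylinder at (3.5, 6) contributes a regular 16-gon of circumradius 7; the cylinder at (9, 12.5) does not reach this height (z outside [3.5, 20.5]); Merging all regions: only the r=7 cylinder at (3.5, 6) is present, so the union is just that shape — 1 connected region. The outline is a single polygon with 16 vertices. Extrusion per mm of travel: 0.6 × 0.3 / (π × 0.875²) = 0.074835. Accumulating E over each segment gives final E = 3.2711.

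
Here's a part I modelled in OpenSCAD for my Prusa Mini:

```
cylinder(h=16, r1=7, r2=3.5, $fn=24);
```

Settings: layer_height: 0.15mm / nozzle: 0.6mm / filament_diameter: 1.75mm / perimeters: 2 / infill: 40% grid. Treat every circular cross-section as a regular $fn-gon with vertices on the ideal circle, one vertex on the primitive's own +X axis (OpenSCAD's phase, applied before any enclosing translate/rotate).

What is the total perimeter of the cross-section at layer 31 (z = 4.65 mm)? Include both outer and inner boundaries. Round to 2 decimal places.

37.48 mm

At z = 4.65 mm: the cone contributes a regular 24-gon of circumradius 5.983 (interpolated between r1=7 and r2=3.5 at t=0.291) (perimeter = 2·24·5.983·sin(180°/24) = 37.48 mm). Overall, the cross-section is a single solid region. Total boundary length (outer) = 37.48 mm.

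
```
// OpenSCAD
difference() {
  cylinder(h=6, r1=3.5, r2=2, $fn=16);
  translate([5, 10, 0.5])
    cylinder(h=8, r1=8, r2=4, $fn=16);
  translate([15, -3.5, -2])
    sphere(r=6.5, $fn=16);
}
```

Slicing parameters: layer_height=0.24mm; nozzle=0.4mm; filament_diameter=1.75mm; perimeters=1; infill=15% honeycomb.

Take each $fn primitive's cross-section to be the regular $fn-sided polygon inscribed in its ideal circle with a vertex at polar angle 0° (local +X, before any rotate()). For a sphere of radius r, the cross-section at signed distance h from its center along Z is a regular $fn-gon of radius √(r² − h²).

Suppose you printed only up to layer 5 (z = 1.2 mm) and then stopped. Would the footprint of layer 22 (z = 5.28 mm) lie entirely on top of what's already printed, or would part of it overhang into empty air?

entirely on top

Compare the two slices. At z = 1.2: the cone: at t=0.200 of its height the radius interpolates to r₁+(r₂−r₁)t = 3.200, giving a regular 16-gon of that circumradius (area = (16/2)·3.200²·sin(360°/16) = 31.35 mm²); the cone at (5, 10) contributes a regular 16-gon of circumradius 7.650 (interpolated between r1=8 and r2=4 at t=0.087) (area = (16/2)·7.650²·sin(360°/16) = 179.16 mm²); the sphere at (15, -3.5): section is a regular 16-gon, circumradius = √(r²−h²) = √(6.5²−3.2²) = 5.658 (area = (16/2)·5.658²·sin(360°/16) = 98.00 mm²); After the difference (first − rest): starting from the cone (31.35 mm²), the cone at (5, 10) misses the remaining region (no effect); the r=6.5 sphere at (15, -3.5) misses the remaining region (no effect) — area = 31.35 mm². At z = 5.28: the cone: at t=0.880 of its height the radius interpolates to r₁+(r₂−r₁)t = 2.180, giving a regular 16-gon of that circumradius (area = (16/2)·2.180²·sin(360°/16) = 14.55 mm²); the cone at (5, 10) (r1=8→r2=4) has section circumradius 5.610 here — a regular 16-gon (area = (16/2)·5.610²·sin(360°/16) = 96.35 mm²); the sphere at (15, -3.5) is absent (|z−center|=7.280 > r=6.5); After the difference (first − rest): starting from the cone (14.55 mm²), the cone at (5, 10) misses the remaining region (no effect) — area = 14.55 mm². Checking containment: the cross-section at z = 5.28 is a subset of the cross-section at z = 1.2.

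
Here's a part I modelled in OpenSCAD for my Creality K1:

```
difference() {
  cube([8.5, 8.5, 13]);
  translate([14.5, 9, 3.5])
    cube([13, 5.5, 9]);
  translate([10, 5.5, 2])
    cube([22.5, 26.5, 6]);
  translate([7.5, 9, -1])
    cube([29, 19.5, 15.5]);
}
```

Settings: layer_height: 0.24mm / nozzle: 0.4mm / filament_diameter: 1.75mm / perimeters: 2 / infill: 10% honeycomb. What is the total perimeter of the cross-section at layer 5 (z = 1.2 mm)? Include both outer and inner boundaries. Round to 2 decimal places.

At z = 1.2 mm: the 8.5×8.5 cube contributes its full rectangle (perimeter 34.00 mm); the cube at (14.5, 9) is absent (z outside [3.5, 12.5]); the cube at (10, 5.5) is absent (z outside [2, 8]); the 29×19.5 cube at (7.5, 9) contributes its full rectangle (perimeter 97.00 mm); Subtracting the remaining from the first: starting from the 8.5×8.5 cube, the 29×19.5 cube at (7.5, 9) misses the remaining region (no effect) — boundary = 34.00 mm. Overall, the cross-section is a single solid region. Total boundary length (outer) = 34.00 mm.

34.00 mm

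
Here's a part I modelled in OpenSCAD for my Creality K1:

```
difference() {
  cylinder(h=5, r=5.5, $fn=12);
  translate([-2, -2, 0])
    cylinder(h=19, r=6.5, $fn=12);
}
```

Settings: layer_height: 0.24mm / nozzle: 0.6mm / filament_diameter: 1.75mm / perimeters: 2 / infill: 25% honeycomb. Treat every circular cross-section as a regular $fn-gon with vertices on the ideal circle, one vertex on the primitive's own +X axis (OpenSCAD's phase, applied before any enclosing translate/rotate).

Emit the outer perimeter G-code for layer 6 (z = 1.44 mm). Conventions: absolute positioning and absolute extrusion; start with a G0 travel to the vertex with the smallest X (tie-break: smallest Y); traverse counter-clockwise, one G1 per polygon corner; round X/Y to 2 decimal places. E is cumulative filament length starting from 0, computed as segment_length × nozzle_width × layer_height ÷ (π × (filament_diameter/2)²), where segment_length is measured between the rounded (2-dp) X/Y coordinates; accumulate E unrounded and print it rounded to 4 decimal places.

At z = 1.44 mm: the cylinder: section is a regular 12-gon, circumradius r=5.5; the r=6.5 cylinder at (-2, -2) gives a regular 12-gon of circumradius 6.5 (constant along its height); Taking the first minus the rest: starting from the r=5.5 cylinder, the r=6.5 cylinder at (-2, -2) partially overlaps it — only the 73.83 mm² overlap (of its 126.75 mm²) is removed, clipping the outline — 1 connected region. The outline is a single polygon with 12 vertices. Extrusion per mm of travel: 0.6 × 0.24 / (π × 0.875²) = 0.059868. Accumulating E over each segment gives final E = 1.7343.

G0 X-3.38 Y4.13 Z1.44
G1 X-2.00 Y4.50 E0.0855
G1 X1.25 Y3.63 E0.2870
G1 X3.63 Y1.25 E0.4885
G1 X4.50 Y-2.00 E0.6899
G1 X4.13 Y-3.38 E0.7754
G1 X4.76 Y-2.75 E0.8288
G1 X5.50 Y0.00 E0.9993
G1 X4.76 Y2.75 E1.1698
G1 X2.75 Y4.76 E1.3399
G1 X0.00 Y5.50 E1.5104
G1 X-2.75 Y4.76 E1.6809
G1 X-3.38 Y4.13 E1.7343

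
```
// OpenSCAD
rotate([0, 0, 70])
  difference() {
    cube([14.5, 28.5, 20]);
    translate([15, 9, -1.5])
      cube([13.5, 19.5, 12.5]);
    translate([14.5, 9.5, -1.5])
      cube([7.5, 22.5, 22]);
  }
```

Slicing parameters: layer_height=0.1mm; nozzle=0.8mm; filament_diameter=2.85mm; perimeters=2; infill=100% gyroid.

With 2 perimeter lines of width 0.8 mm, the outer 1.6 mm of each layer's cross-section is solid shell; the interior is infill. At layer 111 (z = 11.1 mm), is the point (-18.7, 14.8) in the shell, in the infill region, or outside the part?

At z = 11.1 mm: the cube (footprint 14.5×28.5) is included at this height; the cube at (15, 9) does not reach this height (z outside [-1.5, 11]); the 7.5×22.5 cube at (14.5, 9.5) contributes its full rectangle; After the difference (first − rest): starting from the 14.5×28.5 cube, the 7.5×22.5 cube at (14.5, 9.5) misses the remaining region (no effect) — 1 connected region; (whole slice rotated 70° about Z — lengths, areas and connectivity unchanged). Overall, the cross-section is a single solid region. Undo the 70° rotation: the query point maps to (7.512, 22.634) in the un-rotated model frame. The nearest boundary edge runs (0.00, 28.50)→(14.50, 28.50); distance from the point to it = 5.87 mm. The point is inside the cross-section and 5.87 mm from the nearest boundary — more than the 1.6 mm shell width (2 × 0.8), so it's in the infill interior.

infill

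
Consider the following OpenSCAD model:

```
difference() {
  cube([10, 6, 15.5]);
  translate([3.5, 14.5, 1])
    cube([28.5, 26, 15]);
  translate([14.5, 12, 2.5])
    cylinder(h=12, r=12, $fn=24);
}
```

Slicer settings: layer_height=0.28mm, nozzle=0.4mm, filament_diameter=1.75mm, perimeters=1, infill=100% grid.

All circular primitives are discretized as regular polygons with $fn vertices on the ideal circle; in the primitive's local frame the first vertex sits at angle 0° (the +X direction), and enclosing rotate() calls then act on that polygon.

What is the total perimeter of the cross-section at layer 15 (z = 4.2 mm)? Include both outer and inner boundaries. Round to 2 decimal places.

28.98 mm

At z = 4.2 mm: the cube (footprint 10×6) is included at this height (perimeter 32.00 mm); the 28.5×26 cube at (3.5, 14.5) contributes its full rectangle (perimeter 109.00 mm); the r=12 cylinder at (14.5, 12) contributes a regular 24-gon of circumradius 12 (perimeter = 2·24·12.000·sin(180°/24) = 75.18 mm); Taking the first minus the rest: starting from the 10×6 cube, the 28.5×26 cube at (3.5, 14.5) misses the remaining region (no effect); the r=12 cylinder at (14.5, 12) partially overlaps it — only the 17.97 mm² overlap (of its 447.24 mm²) is removed, clipping the outline — boundary = 28.98 mm. Overall, the cross-section is a single solid region. Total boundary length (outer) = 28.98 mm.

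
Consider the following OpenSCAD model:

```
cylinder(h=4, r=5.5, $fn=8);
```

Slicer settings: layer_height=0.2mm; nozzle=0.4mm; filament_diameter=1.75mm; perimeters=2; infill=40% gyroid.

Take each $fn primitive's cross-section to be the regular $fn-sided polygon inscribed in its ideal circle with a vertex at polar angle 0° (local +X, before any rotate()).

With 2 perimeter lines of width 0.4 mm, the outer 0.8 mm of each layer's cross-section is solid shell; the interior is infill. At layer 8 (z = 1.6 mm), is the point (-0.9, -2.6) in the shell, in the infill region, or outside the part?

infill

At z = 1.6 mm: the r=5.5 cylinder gives a regular 8-gon of circumradius 5.5 (constant along its height). Overall, the cross-section is a single solid region. The nearest boundary edge runs (-3.89, -3.89)→(-0.00, -5.50); distance from the point to it = 2.33 mm. The point is inside the cross-section and 2.33 mm from the nearest boundary — more than the 0.8 mm shell width (2 × 0.4), so it's in the infill interior.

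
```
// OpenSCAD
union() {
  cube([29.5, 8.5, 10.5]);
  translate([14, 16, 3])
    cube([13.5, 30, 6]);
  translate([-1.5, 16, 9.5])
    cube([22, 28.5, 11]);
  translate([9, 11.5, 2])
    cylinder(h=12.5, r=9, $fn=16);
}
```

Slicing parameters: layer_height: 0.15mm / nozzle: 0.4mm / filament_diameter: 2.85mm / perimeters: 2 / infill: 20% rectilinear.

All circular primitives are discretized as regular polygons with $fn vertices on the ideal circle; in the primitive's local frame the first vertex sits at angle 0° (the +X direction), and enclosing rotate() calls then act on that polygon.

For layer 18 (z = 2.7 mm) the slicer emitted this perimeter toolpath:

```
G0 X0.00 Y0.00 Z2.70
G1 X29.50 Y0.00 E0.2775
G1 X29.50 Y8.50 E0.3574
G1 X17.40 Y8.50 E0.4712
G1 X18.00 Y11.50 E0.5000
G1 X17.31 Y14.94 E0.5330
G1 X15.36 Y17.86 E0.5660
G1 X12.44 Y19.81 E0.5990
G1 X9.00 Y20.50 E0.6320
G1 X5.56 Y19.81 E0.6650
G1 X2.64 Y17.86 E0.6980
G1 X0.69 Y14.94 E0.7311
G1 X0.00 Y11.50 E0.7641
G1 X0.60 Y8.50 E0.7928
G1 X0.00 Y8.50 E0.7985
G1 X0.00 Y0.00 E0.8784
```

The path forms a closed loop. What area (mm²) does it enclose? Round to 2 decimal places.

426.82 mm²

Apply the shoelace formula to the sequence of (X, Y) vertices; enclosed area = 426.82 mm².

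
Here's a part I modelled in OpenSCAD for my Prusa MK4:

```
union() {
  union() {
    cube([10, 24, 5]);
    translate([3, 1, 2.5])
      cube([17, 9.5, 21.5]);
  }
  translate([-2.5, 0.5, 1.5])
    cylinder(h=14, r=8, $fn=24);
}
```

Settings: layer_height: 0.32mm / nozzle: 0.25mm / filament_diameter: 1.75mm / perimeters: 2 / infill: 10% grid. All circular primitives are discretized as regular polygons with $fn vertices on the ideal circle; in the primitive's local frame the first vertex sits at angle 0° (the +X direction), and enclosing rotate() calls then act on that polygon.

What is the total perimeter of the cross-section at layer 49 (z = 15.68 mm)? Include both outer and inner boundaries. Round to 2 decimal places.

At z = 15.68 mm: the cube is absent (z outside [0, 5]); the cube at (3, 1) (footprint 17×9.5) is included at this height (perimeter 53.00 mm); Combining (union): only the 17×9.5 cube at (3, 1) is present, so the union is just that shape — boundary = 53.00 mm; the cylinder at (-2.5, 0.5) does not reach this height (z outside [1.5, 15.5]); Combining (union): only that combined region is present, so the union is just that shape — boundary = 53.00 mm. Overall, the cross-section is a single solid region. Total boundary length (outer) = 53.00 mm.

53.00 mm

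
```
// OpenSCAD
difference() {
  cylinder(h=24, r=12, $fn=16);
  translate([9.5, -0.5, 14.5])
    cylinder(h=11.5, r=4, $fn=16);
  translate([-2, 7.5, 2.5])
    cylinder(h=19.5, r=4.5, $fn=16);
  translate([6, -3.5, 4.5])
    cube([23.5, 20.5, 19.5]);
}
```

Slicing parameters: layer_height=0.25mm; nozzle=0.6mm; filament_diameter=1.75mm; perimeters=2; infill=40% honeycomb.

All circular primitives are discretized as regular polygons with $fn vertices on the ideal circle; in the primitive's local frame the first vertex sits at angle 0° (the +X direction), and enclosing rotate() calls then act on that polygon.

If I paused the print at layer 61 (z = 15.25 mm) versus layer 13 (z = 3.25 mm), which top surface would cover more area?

layer 13 (z = 3.25 mm)

Layer 61 (z = 15.25): the r=12 cylinder gives a regular 16-gon of circumradius 12 (constant along its height) (area = (16/2)·12.000²·sin(360°/16) = 440.85 mm²); the r=4 cylinder at (9.5, -0.5) gives a regular 16-gon of circumradius 4 (constant along its height) (area = (16/2)·4.000²·sin(360°/16) = 48.98 mm²); the cylinder at (-2, 7.5): section is a regular 16-gon, circumradius r=4.5 (area = (16/2)·4.500²·sin(360°/16) = 61.99 mm²); the cube at (6, -3.5) is present — its section is the full 23.5×20.5 rectangle (area 481.75 mm²); After the difference (first − rest): starting from the r=12 cylinder (440.85 mm²), the r=4 cylinder at (9.5, -0.5) partially overlaps it — only the 40.62 mm² overlap (of its 48.98 mm²) is removed, clipping the outline; the r=4.5 cylinder at (-2, 7.5) partially overlaps it — only the 60.94 mm² overlap (of its 61.99 mm²) is removed, clipping the outline; the 23.5×20.5 cube at (6, -3.5) partially overlaps it — only the 25.63 mm² overlap (of its 481.75 mm²) is removed, clipping the outline — area = 313.66 mm². So its area = 313.66 mm². Layer 13 (z = 3.25): the cylinder: section is a regular 16-gon, circumradius r=12 (area = (16/2)·12.000²·sin(360°/16) = 440.85 mm²); the cylinder at (9.5, -0.5) does not reach this height (z outside [14.5, 26]); the r=4.5 cylinder at (-2, 7.5) contributes a regular 16-gon of circumradius 4.5 (area = (16/2)·4.500²·sin(360°/16) = 61.99 mm²); the cube at (6, -3.5) is absent (z outside [4.5, 24]); Taking the first minus the rest: starting from the r=12 cylinder (440.85 mm²), the r=4.5 cylinder at (-2, 7.5) partially overlaps it — only the 60.94 mm² overlap (of its 61.99 mm²) is removed, clipping the outline — area = 379.91 mm². So its area = 379.91 mm². Layer 13 is larger (379.91 vs 313.66 mm²).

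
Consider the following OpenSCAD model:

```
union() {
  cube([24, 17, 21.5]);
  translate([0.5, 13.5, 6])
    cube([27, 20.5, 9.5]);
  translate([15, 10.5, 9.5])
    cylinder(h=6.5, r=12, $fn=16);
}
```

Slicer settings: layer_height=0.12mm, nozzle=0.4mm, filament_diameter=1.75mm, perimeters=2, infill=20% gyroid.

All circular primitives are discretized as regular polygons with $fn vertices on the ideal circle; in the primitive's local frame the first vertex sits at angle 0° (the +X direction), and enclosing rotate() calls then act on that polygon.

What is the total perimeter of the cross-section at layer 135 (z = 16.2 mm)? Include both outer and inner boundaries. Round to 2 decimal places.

82.00 mm

At z = 16.2 mm: the 24×17 cube contributes its full rectangle (perimeter 82.00 mm); the cube at (0.5, 13.5) is not intersected at this z (z outside [6, 15.5]); the cylinder at (15, 10.5) does not reach this height (z outside [9.5, 16]); Taking the union: only the 24×17 cube is present, so the union is just that shape — boundary = 82.00 mm. Overall, the cross-section is a single solid region. Total boundary length (outer) = 82.00 mm.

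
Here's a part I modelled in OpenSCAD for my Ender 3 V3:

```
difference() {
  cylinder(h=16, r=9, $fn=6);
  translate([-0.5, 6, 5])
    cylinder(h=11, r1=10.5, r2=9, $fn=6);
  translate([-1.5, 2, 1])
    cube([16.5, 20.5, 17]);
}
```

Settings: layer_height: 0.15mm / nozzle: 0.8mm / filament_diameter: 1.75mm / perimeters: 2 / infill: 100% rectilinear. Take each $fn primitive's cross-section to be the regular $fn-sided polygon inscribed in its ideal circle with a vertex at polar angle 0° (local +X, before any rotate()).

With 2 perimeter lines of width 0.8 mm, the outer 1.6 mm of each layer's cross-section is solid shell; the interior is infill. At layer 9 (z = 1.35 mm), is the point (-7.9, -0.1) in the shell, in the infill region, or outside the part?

At z = 1.35 mm: the cylinder: section is a regular 6-gon, circumradius r=9; the cone at (-0.5, 6) is not intersected at this z (z outside [5, 16]); the cube at (-1.5, 2) (footprint 16.5×20.5) is included at this height; Subtracting the remaining from the first: starting from the r=9 cylinder, the 16.5×20.5 cube at (-1.5, 2) partially overlaps it — only the 44.46 mm² overlap (of its 338.25 mm²) is removed, clipping the outline — 1 connected region. Overall, the cross-section is a single solid region. The nearest boundary edge runs (-4.50, -7.79)→(-9.00, 0.00); distance from the point to it = 0.90 mm. The point is inside the cross-section, 0.90 mm from the nearest boundary — within the 1.6 mm shell band (2 × 0.8).

shell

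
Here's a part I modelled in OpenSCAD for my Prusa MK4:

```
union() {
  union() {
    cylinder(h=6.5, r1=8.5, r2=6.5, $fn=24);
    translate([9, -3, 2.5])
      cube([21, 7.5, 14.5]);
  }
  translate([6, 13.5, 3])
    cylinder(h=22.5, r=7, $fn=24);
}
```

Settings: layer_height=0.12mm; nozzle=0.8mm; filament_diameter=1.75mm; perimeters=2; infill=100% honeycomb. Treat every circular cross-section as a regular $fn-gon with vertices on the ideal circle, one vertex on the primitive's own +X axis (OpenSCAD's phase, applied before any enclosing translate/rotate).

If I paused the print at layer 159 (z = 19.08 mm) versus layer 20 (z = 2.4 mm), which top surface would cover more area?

Layer 159 (z = 19.08): the cone does not reach this height (z outside [0, 6.5]); the cube at (9, -3) does not reach this height (z outside [2.5, 17]); Combining (union): nothing is present at this height; the cylinder at (6, 13.5): section is a regular 24-gon, circumradius r=7 (area = (24/2)·7.000²·sin(360°/24) = 152.19 mm²); Combining (union): only the r=7 cylinder at (6, 13.5) is present, so the union is just that shape — area = 152.19 mm². So its area = 152.19 mm². Layer 20 (z = 2.4): the cone: at t=0.369 of its height the radius interpolates to r₁+(r₂−r₁)t = 7.762, giving a regular 24-gon of that circumradius (area = (24/2)·7.762²·sin(360°/24) = 187.10 mm²); the cube at (9, -3) is absent (z outside [2.5, 17]); Taking the union: only the cone is present, so the union is just that shape — area = 187.10 mm²; the cylinder at (6, 13.5) is absent (z outside [3, 25.5]); Merging all regions: only the result so far is present, so the union is just that shape — area = 187.10 mm². So its area = 187.10 mm². Layer 20 is larger (187.10 vs 152.19 mm²).

layer 20 (z = 2.4 mm)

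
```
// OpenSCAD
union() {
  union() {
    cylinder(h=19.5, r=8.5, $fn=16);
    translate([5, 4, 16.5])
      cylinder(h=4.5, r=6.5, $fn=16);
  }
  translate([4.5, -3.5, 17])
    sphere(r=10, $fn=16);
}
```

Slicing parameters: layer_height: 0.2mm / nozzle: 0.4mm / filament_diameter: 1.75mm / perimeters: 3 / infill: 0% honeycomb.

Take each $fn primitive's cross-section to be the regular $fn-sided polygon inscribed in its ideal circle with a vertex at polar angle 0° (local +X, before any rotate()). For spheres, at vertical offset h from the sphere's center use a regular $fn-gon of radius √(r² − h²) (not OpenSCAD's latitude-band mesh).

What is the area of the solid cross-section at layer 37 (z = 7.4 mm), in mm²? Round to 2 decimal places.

221.32 mm²

At z = 7.4 mm: the cylinder: section is a regular 16-gon, circumradius r=8.5 (area = (16/2)·8.500²·sin(360°/16) = 221.19 mm²); the cylinder at (5, 4) does not reach this height (z outside [16.5, 21]); Combining (union): only the r=8.5 cylinder is present, so the union is just that shape — area = 221.19 mm²; the r=10 sphere at (4.5, -3.5) contributes a regular 16-gon of circumradius √(10²−9.6²) = 2.800 (area = (16/2)·2.800²·sin(360°/16) = 24.00 mm²); Combining (union): the regions partially overlap — summed areas 245.19 mm² minus the doubly-counted overlap 23.88 mm² gives 221.32 mm² — area = 221.32 mm². Overall, the cross-section is a single solid region. Net area = 221.32 mm².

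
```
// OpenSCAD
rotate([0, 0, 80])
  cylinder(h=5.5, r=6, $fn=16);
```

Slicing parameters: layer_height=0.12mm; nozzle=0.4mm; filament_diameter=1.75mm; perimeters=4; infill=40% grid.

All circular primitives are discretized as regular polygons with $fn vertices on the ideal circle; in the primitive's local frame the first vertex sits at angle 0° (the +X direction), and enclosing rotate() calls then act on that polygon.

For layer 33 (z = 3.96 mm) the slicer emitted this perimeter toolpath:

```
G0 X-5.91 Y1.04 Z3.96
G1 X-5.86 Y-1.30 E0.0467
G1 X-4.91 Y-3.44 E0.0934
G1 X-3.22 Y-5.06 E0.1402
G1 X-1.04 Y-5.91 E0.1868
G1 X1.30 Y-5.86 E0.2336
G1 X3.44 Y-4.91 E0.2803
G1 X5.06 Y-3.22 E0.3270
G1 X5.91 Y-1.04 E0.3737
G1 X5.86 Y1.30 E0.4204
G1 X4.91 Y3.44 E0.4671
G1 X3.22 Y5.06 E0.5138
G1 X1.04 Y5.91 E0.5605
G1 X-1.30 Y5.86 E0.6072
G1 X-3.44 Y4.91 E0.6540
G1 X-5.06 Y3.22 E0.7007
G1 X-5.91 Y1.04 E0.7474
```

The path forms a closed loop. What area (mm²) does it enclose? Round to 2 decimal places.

Apply the shoelace formula to the sequence of (X, Y) vertices; enclosed area = 110.18 mm².

110.18 mm²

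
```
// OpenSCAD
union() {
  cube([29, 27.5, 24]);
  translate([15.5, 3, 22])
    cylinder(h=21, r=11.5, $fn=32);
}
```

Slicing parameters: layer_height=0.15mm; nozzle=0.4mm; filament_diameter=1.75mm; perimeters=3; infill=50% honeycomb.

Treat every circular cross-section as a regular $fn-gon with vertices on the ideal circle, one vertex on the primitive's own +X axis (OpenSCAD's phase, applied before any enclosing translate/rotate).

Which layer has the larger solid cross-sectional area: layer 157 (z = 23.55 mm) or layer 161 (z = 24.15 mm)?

Layer 157 (z = 23.55): the cube (footprint 29×27.5) is included at this height (area 797.50 mm²); the r=11.5 cylinder at (15.5, 3) gives a regular 32-gon of circumradius 11.5 (constant along its height) (area = (32/2)·11.500²·sin(360°/32) = 412.81 mm²); Combining (union): the regions partially overlap — summed areas 1210.31 mm² minus the doubly-counted overlap 274.40 mm² gives 935.91 mm² — area = 935.91 mm². So its area = 935.91 mm². Layer 161 (z = 24.15): the cube is not intersected at this z (z outside [0, 24]); the cylinder at (15.5, 3): section is a regular 32-gon, circumradius r=11.5 (area = (32/2)·11.500²·sin(360°/32) = 412.81 mm²); Combining (union): only the r=11.5 cylinder at (15.5, 3) is present, so the union is just that shape — area = 412.81 mm². So its area = 412.81 mm². Layer 157 is larger (935.91 vs 412.81 mm²).

layer 157 (z = 23.55 mm)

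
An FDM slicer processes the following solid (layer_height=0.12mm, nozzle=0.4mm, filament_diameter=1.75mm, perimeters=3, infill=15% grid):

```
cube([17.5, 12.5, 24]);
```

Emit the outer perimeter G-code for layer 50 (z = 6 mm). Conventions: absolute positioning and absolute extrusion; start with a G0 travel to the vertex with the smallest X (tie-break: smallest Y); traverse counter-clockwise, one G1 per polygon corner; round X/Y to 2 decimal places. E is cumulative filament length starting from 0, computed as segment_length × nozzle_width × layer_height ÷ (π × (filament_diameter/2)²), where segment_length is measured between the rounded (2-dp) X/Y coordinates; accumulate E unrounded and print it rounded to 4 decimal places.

G0 X0.00 Y0.00 Z6.00
G1 X17.50 Y0.00 E0.3492
G1 X17.50 Y12.50 E0.5987
G1 X0.00 Y12.50 E0.9479
G1 X0.00 Y0.00 E1.1974

At z = 6 mm: the cube is present — its section is the full 17.5×12.5 rectangle. The outline is a single polygon with 4 vertices. Extrusion per mm of travel: 0.4 × 0.12 / (π × 0.875²) = 0.019956. Accumulating E over each segment gives final E = 1.1974.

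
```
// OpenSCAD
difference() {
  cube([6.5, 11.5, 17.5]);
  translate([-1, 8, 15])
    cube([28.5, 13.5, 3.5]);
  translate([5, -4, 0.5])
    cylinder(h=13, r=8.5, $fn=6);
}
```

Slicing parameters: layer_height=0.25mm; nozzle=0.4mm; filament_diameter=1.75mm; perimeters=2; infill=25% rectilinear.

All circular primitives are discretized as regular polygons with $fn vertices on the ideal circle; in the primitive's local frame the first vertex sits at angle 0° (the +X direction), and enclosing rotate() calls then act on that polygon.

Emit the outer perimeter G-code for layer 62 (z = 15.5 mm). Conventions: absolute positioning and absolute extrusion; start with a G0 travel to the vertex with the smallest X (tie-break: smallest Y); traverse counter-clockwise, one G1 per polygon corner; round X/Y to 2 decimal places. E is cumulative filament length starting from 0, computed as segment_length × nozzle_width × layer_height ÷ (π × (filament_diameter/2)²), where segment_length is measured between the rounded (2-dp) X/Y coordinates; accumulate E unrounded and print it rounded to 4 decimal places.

At z = 15.5 mm: the 6.5×11.5 cube contributes its full rectangle; the 28.5×13.5 cube at (-1, 8) contributes its full rectangle; the cylinder at (5, -4) is not intersected at this z (z outside [0.5, 13.5]); Taking the first minus the rest: starting from the 6.5×11.5 cube, the 28.5×13.5 cube at (-1, 8) partially overlaps it — only the 22.75 mm² overlap (of its 384.75 mm²) is removed, clipping the outline — 1 connected region. The outline is a single polygon with 4 vertices. Extrusion per mm of travel: 0.4 × 0.25 / (π × 0.875²) = 0.041575. Accumulating E over each segment gives final E = 1.2057.

G0 X0.00 Y0.00 Z15.50
G1 X6.50 Y0.00 E0.2702
G1 X6.50 Y8.00 E0.6028
G1 X0.00 Y8.00 E0.8731
G1 X0.00 Y0.00 E1.2057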